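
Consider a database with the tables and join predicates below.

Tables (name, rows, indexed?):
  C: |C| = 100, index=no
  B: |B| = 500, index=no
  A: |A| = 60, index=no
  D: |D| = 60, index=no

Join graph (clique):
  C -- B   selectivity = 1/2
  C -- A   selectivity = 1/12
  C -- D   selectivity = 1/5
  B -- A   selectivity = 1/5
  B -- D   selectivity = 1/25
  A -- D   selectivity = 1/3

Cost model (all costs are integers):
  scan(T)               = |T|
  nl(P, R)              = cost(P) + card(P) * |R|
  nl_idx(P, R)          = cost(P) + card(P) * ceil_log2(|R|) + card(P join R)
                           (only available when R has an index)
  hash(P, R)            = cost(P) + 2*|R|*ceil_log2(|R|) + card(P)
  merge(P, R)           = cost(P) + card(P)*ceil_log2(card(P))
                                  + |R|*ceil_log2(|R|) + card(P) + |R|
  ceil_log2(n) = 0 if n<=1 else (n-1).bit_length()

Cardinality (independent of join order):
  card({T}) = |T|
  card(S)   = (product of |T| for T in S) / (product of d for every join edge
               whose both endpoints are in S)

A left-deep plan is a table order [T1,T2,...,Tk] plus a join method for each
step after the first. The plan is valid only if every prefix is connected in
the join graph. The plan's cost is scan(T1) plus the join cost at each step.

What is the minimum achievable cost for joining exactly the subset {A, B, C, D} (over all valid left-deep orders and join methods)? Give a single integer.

Selinger DP over subsets of {A,B,C,D}:
  {C}: scan cost=100, card=100
  {B}: scan cost=500, card=500
  {A}: scan cost=60, card=60
  {D}: scan cost=60, card=60
  {BC}: card=25000; try (C,hash)→2400, (B,merge)→5900, (C,merge)→6300, (B,hash)→9200, (B,nl)→50100, (C,nl)→50500; best=2400 via (C,hash)
  {AC}: card=500; try (A,hash)→920, (C,merge)→1280, (A,merge)→1320, (C,hash)→1520, (C,nl)→6060, (A,nl)→6100; best=920 via (A,hash)
  {CD}: card=1200; try (D,hash)→920, (C,merge)→1280, (D,merge)→1320, (C,hash)→1520, (C,nl)→6060, (D,nl)→6100; best=920 via (D,hash)
  {AB}: card=6000; try (A,hash)→1720, (B,merge)→5480, (A,merge)→5920, (B,hash)→9120, (B,nl)→30060, (A,nl)→30500; best=1720 via (A,hash)
  {BD}: card=1200; try (D,hash)→1720, (B,merge)→5480, (D,merge)→5920, (B,hash)→9120, (B,nl)→30060, (D,nl)→30500; best=1720 via (D,hash)
  {AD}: card=1200; try (D,hash)→840, (A,hash)→840, (D,merge)→900, (A,merge)→900, (D,nl)→3660, (A,nl)→3660; best=840 via (D,hash)
  {ABC}: card=25000; try (C,hash)→9120, (B,hash)→10420, (B,merge)→10920, (A,hash)→28120, (C,merge)→86520, (B,nl)→250920 …(+3); best=9120 via (C,hash)
  {BCD}: card=12000; try (C,hash)→4320, (B,hash)→11120, (C,merge)→16920, (B,merge)→20320, (D,hash)→28120, (C,nl)→121720 …(+3); best=4320 via (C,hash)
  {ACD}: card=2000; try (D,hash)→2140, (A,hash)→2840, (C,hash)→3440, (D,merge)→6340, (A,merge)→15740, (C,merge)→16040 …(+3); best=2140 via (D,hash)
  {ABD}: card=4800; try (A,hash)→3640, (D,hash)→8440, (B,hash)→11040, (A,merge)→16540, (B,merge)→20240, (A,nl)→73720 …(+3); best=3640 via (A,hash)
  {ABCD}: card=4000; try (C,hash)→9840, (B,hash)→13140, (A,hash)→17040, (B,merge)→31140, (D,hash)→34840, (C,merge)→71640 …(+6); best=9840 via (C,hash)

9840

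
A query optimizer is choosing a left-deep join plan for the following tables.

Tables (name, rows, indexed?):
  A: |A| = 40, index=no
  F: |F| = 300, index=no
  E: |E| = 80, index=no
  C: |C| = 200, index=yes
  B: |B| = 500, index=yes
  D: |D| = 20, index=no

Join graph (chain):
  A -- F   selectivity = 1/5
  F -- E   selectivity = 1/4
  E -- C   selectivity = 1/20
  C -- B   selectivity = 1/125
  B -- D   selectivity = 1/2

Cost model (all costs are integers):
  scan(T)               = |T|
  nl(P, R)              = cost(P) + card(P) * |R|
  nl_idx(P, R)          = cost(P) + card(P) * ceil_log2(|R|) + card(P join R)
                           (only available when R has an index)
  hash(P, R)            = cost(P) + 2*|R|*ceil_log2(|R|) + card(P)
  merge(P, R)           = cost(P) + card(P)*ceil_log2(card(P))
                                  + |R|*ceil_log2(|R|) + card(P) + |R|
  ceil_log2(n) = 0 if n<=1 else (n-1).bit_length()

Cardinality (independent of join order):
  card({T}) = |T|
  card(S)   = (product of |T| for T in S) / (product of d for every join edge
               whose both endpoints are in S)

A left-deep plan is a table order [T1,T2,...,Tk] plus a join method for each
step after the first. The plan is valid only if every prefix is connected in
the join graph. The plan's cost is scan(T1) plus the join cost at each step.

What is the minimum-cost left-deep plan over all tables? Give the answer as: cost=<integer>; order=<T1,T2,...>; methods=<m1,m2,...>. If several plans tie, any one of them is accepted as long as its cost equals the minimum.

Selinger DP (subsets sized 1..n):
  {A}: scan cost=40, card=40
  {F}: scan cost=300, card=300
  {E}: scan cost=80, card=80
  {C}: scan cost=200, card=200
  {B}: scan cost=500, card=500
  {D}: scan cost=20, card=20
  {AF}: card=2400; try (A,hash)→1080, (F,merge)→3320, (A,merge)→3580, (F,hash)→5480, (F,nl)→12040, (A,nl)→12300; best=1080 via (A,hash)
  {EF}: card=6000; try (E,hash)→1720, (F,merge)→3720, (E,merge)→3940, (F,hash)→5560, (F,nl)→24080, (E,nl)→24300; best=1720 via (E,hash)
  {CE}: card=800; try (E,hash)→1520, (C,nl_idx)→1520, (C,merge)→2520, (E,merge)→2640, (C,hash)→3360, (C,nl)→16080 …(+1); best=1520 via (E,hash)
  {BC}: card=800; try (B,nl_idx)→2800, (C,hash)→4200, (C,nl_idx)→5300, (B,merge)→7000, (C,merge)→7300, (B,hash)→9400 …(+2); best=2800 via (B,nl_idx)
  {BD}: card=5000; try (D,hash)→1200, (B,merge)→5140, (B,nl_idx)→5200, (D,merge)→5620, (B,hash)→9040, (B,nl)→10020 …(+1); best=1200 via (D,hash)
  {AEF}: card=48000; try (E,hash)→4600, (A,hash)→8200, (E,merge)→32920, (A,merge)→86000, (E,nl)→193080, (A,nl)→241720; best=4600 via (E,hash)
  {CEF}: card=60000; try (F,hash)→7720, (C,hash)→10920, (F,merge)→13320, (C,merge)→87520, (C,nl_idx)→109720, (F,nl)→241520 …(+1); best=7720 via (F,hash)
  {BCE}: card=3200; try (E,hash)→4720, (B,hash)→11320, (B,nl_idx)→11920, (E,merge)→12240, (B,merge)→15320, (E,nl)→66800 …(+1); best=4720 via (E,hash)
  {BCD}: card=8000; try (D,hash)→3800, (C,hash)→9400, (D,merge)→11720, (D,nl)→18800, (C,nl_idx)→49200, (C,merge)→73000 …(+1); best=3800 via (D,hash)
  {ACEF}: card=480000; try (C,hash)→55800, (A,hash)→68200, (C,merge)→822400, (C,nl_idx)→868600, (A,merge)→1028000, (A,nl)→2407720 …(+1); best=55800 via (C,hash)
  {BCEF}: card=240000; try (F,hash)→13320, (F,merge)→49320, (B,hash)→76720, (B,nl_idx)→787720, (F,nl)→964720, (B,merge)→1032720 …(+1); best=13320 via (F,hash)
  {BCDE}: card=32000; try (D,hash)→8120, (E,hash)→12920, (D,merge)→46440, (D,nl)→68720, (E,merge)→116440, (E,nl)→643800; best=8120 via (D,hash)
  {ABCEF}: card=1920000; try (A,hash)→253800, (B,hash)→544800, (A,merge)→4573600, (B,nl_idx)→6295800, (A,nl)→9613320, (B,merge)→9660800 …(+1); best=253800 via (A,hash)
  {BCDEF}: card=2400000; try (F,hash)→45520, (D,hash)→253520, (F,merge)→523120, (D,merge)→4573440, (D,nl)→4813320, (F,nl)→9608120; best=45520 via (F,hash)
  {ABCDEF}: card=19200000; try (D,hash)→2174000, (A,hash)→2446000, (D,nl)→38653800, (D,merge)→42493920, (A,merge)→55245800, (A,nl)→96045520; best=2174000 via (D,hash)

cost=2174000; order=C,B,E,F,A,D; methods=nl_idx,hash,hash,hash,hash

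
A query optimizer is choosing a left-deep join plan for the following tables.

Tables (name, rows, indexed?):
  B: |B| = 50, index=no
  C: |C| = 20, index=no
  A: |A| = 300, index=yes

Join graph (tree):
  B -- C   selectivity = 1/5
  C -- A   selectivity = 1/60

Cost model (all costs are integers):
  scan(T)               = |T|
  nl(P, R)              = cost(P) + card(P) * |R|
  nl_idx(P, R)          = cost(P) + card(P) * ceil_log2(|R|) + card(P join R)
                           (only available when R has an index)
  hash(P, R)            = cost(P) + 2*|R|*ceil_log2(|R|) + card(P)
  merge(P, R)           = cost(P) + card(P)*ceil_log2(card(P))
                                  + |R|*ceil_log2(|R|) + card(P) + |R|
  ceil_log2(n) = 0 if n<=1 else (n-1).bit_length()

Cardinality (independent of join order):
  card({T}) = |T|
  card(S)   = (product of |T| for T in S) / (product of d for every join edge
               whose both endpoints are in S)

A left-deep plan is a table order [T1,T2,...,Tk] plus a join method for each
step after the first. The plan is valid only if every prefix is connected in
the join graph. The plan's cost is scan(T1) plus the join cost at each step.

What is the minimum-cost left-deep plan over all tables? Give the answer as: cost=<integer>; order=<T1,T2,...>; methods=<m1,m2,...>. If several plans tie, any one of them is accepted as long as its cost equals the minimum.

Selinger DP (subsets sized 1..n):
  {B}: scan cost=50, card=50
  {C}: scan cost=20, card=20
  {A}: scan cost=300, card=300
  {BC}: card=200; try (C,hash)→300, (B,merge)→490, (C,merge)→520, (B,hash)→640, (B,nl)→1020, (C,nl)→1050; best=300 via (C,hash)
  {AC}: card=100; try (A,nl_idx)→300, (C,hash)→800, (A,merge)→3140, (C,merge)→3420, (A,hash)→5440, (A,nl)→6020 …(+1); best=300 via (A,nl_idx)
  {ABC}: card=1000; try (B,hash)→1000, (B,merge)→1450, (A,nl_idx)→3100, (A,merge)→5100, (B,nl)→5300, (A,hash)→5900 …(+1); best=1000 via (B,hash)

cost=1000; order=C,A,B; methods=nl_idx,hash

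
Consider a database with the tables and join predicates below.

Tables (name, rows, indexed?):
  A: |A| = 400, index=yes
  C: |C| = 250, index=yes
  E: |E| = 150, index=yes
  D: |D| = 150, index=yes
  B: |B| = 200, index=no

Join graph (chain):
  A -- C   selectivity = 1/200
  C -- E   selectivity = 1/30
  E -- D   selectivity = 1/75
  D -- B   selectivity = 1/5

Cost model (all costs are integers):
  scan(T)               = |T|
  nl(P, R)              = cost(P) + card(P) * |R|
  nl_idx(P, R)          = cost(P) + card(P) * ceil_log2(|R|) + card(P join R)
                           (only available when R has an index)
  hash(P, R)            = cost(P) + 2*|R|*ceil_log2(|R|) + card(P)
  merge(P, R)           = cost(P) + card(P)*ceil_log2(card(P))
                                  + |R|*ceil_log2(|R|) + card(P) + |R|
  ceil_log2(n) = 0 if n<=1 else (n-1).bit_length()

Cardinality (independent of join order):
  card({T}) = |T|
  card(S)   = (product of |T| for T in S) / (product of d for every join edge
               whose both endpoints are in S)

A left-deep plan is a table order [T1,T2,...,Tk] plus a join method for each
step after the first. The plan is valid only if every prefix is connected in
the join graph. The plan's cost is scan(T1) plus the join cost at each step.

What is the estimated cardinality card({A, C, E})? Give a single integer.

2500

Tables in S: A(400), C(250), E(150)
Edges inside S: A-C(d=200), C-E(d=30)
numerator = 400 * 250 * 150 = 15000000
denominator = 200 * 30 = 6000
card(S) = 15000000 / 6000 = 2500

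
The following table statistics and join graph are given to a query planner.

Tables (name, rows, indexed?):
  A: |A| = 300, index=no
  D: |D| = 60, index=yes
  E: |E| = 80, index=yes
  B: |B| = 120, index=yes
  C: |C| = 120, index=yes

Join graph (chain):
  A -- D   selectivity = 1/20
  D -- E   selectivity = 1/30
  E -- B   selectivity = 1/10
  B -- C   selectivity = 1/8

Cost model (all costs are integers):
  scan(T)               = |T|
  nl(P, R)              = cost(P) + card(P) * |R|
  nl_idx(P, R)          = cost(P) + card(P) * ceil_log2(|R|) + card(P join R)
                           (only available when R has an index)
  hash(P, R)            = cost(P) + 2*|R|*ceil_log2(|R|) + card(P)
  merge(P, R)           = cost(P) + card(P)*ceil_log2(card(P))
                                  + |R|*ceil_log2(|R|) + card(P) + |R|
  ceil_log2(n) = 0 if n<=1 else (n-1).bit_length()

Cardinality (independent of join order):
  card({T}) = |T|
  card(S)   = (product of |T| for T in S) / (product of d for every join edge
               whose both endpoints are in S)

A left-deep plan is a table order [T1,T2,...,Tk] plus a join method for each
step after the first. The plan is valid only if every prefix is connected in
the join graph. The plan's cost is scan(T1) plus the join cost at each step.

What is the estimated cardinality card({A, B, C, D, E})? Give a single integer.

432000

Tables in S: A(300), B(120), C(120), D(60), E(80)
Edges inside S: A-D(d=20), D-E(d=30), E-B(d=10), B-C(d=8)
numerator = 300 * 120 * 120 * 60 * 80 = 20736000000
denominator = 20 * 30 * 10 * 8 = 48000
card(S) = 20736000000 / 48000 = 432000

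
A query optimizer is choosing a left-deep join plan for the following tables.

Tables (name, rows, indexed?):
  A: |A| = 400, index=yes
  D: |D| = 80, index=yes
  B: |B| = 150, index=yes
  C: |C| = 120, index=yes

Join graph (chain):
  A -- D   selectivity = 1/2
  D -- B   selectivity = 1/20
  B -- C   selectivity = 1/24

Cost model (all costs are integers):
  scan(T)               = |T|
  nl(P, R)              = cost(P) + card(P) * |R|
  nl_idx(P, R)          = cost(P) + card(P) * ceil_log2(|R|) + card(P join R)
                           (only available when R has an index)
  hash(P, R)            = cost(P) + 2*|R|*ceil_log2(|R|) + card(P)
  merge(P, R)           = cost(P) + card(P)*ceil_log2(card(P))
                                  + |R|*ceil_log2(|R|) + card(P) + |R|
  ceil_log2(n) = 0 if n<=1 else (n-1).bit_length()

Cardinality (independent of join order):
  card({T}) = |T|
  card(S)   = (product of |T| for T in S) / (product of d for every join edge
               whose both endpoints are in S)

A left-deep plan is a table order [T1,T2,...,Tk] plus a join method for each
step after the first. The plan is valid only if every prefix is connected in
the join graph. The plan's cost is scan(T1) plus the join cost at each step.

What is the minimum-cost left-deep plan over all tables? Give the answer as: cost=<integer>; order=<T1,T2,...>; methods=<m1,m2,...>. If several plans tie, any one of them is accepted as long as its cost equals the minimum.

cost=13800; order=D,B,C,A; methods=nl_idx,hash,hash

Selinger DP (subsets sized 1..n):
  {A}: scan cost=400, card=400
  {D}: scan cost=80, card=80
  {B}: scan cost=150, card=150
  {C}: scan cost=120, card=120
  {AD}: card=16000; try (D,hash)→1920, (A,merge)→4720, (D,merge)→5040, (A,hash)→7360, (A,nl_idx)→16800, (D,nl_idx)→19200 …(+2); best=1920 via (D,hash)
  {BD}: card=600; try (B,nl_idx)→1320, (D,hash)→1420, (D,nl_idx)→1800, (B,merge)→2070, (D,merge)→2140, (B,hash)→2560 …(+2); best=1320 via (B,nl_idx)
  {BC}: card=750; try (B,nl_idx)→1830, (C,nl_idx)→1950, (C,hash)→1980, (B,merge)→2430, (C,merge)→2460, (B,hash)→2640 …(+2); best=1830 via (B,nl_idx)
  {ABD}: card=120000; try (A,hash)→9120, (A,merge)→11920, (B,hash)→20320, (A,nl_idx)→126720, (A,nl)→241320, (B,merge)→243270 …(+2); best=9120 via (A,hash)
  {BCD}: card=3000; try (C,hash)→3600, (D,hash)→3700, (C,nl_idx)→8520, (C,merge)→8880, (D,nl_idx)→10080, (D,merge)→10720 …(+2); best=3600 via (C,hash)
  {ABCD}: card=600000; try (A,hash)→13800, (A,merge)→46600, (C,hash)→130800, (A,nl_idx)→630600, (A,nl)→1203600, (C,nl_idx)→1449120 …(+2); best=13800 via (A,hash)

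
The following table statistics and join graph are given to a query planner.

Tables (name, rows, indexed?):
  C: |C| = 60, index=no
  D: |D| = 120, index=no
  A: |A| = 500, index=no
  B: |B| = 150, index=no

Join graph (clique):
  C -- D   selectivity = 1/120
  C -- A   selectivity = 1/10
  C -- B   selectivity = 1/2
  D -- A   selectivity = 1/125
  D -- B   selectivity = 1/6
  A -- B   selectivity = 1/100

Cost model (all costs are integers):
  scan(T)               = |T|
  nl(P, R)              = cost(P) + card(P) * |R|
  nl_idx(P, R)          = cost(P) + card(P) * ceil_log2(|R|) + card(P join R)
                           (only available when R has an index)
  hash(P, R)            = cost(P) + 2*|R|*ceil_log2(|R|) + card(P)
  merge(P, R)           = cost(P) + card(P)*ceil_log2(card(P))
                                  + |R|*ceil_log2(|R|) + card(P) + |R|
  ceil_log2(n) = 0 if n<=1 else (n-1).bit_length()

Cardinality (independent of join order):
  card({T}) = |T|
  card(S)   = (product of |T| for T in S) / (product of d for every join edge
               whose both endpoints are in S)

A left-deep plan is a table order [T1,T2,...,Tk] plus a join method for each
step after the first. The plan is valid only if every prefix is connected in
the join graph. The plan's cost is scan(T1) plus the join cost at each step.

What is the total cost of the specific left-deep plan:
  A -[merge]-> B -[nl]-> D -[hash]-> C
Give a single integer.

step 1: scan A: cost=500, card=500
step 2: join B via merge
    card(P join B) = 500*150/(100) = 750
    cost = 500 + 500*9 + 150*8 + 500 + 150 = 6850
step 3: join D via nl
    card(P join D) = 750*120/(125*6) = 120
    cost = 6850 + 750*120 = 96850
step 4: join C via hash
    card(P join C) = 120*60/(120*10*2) = 3
    cost = 96850 + 2*60*6 + 120 = 97690

97690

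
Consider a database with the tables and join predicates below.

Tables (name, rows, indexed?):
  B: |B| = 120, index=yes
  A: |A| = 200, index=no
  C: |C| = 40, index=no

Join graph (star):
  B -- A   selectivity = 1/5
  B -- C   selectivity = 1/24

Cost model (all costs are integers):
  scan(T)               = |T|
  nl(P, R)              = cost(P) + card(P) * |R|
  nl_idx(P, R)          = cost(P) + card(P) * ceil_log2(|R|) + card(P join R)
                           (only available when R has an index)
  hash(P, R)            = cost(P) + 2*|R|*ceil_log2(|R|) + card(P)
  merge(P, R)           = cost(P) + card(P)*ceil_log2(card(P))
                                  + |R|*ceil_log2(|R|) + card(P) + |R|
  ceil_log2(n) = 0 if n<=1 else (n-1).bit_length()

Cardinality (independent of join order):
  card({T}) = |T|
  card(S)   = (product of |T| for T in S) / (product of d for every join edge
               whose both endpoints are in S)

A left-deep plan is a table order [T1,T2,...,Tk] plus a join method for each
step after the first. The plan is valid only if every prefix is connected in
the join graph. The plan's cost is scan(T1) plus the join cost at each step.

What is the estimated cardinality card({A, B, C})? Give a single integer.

8000

Tables in S: A(200), B(120), C(40)
Edges inside S: B-A(d=5), B-C(d=24)
numerator = 200 * 120 * 40 = 960000
denominator = 5 * 24 = 120
card(S) = 960000 / 120 = 8000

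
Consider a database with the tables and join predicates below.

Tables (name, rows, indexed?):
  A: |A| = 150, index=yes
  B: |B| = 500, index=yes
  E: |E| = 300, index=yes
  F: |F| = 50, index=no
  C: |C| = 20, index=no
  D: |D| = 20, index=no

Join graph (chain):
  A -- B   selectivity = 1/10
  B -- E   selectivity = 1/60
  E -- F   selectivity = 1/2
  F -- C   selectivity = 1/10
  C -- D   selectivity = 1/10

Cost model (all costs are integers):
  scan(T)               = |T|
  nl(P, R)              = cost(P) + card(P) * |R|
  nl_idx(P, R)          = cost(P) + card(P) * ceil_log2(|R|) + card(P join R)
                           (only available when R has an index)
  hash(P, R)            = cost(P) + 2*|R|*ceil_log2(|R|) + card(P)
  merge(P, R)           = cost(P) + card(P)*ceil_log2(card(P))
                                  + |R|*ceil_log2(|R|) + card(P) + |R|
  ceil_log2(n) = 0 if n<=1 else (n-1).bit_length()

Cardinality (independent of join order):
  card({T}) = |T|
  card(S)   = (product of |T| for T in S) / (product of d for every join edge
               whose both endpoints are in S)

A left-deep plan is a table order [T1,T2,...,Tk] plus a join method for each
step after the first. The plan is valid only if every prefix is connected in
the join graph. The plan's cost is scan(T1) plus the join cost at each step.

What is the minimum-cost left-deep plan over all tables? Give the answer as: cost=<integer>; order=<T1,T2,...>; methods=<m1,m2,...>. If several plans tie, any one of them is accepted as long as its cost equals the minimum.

cost=296800; order=F,C,D,E,B,A; methods=hash,hash,merge,hash,hash

Selinger DP (subsets sized 1..n):
  {A}: scan cost=150, card=150
  {B}: scan cost=500, card=500
  {E}: scan cost=300, card=300
  {F}: scan cost=50, card=50
  {C}: scan cost=20, card=20
  {D}: scan cost=20, card=20
  {AB}: card=7500; try (A,hash)→3400, (B,merge)→6500, (A,merge)→6850, (B,nl_idx)→9000, (B,hash)→9300, (A,nl_idx)→12000 …(+2); best=3400 via (A,hash)
  {BE}: card=2500; try (B,nl_idx)→5500, (E,hash)→6400, (E,nl_idx)→7500, (B,merge)→8300, (E,merge)→8500, (B,hash)→9600 …(+2); best=5500 via (B,nl_idx)
  {EF}: card=7500; try (F,hash)→1200, (E,merge)→3400, (F,merge)→3650, (E,hash)→5500, (E,nl_idx)→8000, (E,nl)→15050 …(+1); best=1200 via (F,hash)
  {CF}: card=100; try (C,hash)→300, (F,merge)→490, (C,merge)→520, (F,hash)→640, (F,nl)→1020, (C,nl)→1050; best=300 via (C,hash)
  {CD}: card=40; try (D,hash)→240, (C,hash)→240, (D,merge)→260, (C,merge)→260, (D,nl)→420, (C,nl)→420; best=240 via (D,hash)
  {ABE}: card=37500; try (A,hash)→10400, (E,hash)→16300, (A,merge)→39350, (A,nl_idx)→63000, (E,nl_idx)→108400, (E,merge)→111400 …(+2); best=10400 via (A,hash)
  {BEF}: card=62500; try (F,hash)→8600, (B,hash)→17700, (F,merge)→38350, (B,merge)→111200, (F,nl)→130500, (B,nl_idx)→131200 …(+1); best=8600 via (F,hash)
  {CEF}: card=15000; try (E,merge)→4100, (E,hash)→5800, (C,hash)→8900, (E,nl_idx)→16200, (E,nl)→30300, (C,merge)→106320 …(+1); best=4100 via (E,merge)
  {CDF}: card=200; try (D,hash)→600, (F,merge)→870, (F,hash)→880, (D,merge)→1220, (F,nl)→2240, (D,nl)→2300; best=600 via (D,hash)
  {ABEF}: card=937500; try (F,hash)→48500, (A,hash)→73500, (F,merge)→648250, (A,merge)→1072450, (A,nl_idx)→1446100, (F,nl)→1885400 …(+1); best=48500 via (F,hash)
  {BCEF}: card=125000; try (B,hash)→28100, (C,hash)→71300, (B,merge)→234100, (B,nl_idx)→264100, (C,merge)→1071220, (C,nl)→1258600 …(+1); best=28100 via (B,hash)
  {CDEF}: card=30000; try (E,merge)→5400, (E,hash)→6200, (D,hash)→19300, (E,nl_idx)→32400, (E,nl)→60600, (D,merge)→229220 …(+1); best=5400 via (E,merge)
  {ABCEF}: card=1875000; try (A,hash)→155500, (C,hash)→986200, (A,merge)→2279450, (A,nl_idx)→2903100, (A,nl)→18778100, (C,nl)→18798500 …(+1); best=155500 via (A,hash)
  {BCDEF}: card=250000; try (B,hash)→44400, (D,hash)→153300, (B,merge)→490400, (B,nl_idx)→525400, (D,merge)→2278220, (D,nl)→2528100 …(+1); best=44400 via (B,hash)
  {ABCDEF}: card=3750000; try (A,hash)→296800, (D,hash)→2030700, (A,merge)→4795750, (A,nl_idx)→5794400, (A,nl)→37544400, (D,nl)→37655500 …(+1); best=296800 via (A,hash)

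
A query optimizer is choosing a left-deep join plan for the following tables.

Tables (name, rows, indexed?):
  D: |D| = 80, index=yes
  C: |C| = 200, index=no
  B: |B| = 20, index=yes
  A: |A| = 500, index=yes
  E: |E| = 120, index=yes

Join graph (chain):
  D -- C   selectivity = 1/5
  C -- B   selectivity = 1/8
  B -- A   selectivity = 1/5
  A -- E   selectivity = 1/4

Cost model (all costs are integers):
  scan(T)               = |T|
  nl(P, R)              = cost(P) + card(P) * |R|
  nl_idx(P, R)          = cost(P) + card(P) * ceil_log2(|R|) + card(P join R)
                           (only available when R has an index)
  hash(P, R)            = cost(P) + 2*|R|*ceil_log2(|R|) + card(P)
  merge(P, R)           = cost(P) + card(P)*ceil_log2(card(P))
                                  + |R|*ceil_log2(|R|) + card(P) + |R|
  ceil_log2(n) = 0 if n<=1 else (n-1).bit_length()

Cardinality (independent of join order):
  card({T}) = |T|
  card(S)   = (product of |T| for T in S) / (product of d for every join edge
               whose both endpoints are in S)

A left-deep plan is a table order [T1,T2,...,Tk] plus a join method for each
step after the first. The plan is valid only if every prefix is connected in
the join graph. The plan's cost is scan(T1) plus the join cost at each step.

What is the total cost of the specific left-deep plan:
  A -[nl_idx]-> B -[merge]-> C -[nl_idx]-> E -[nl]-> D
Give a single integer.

step 1: scan A: cost=500, card=500
step 2: join B via nl_idx
    card(P join B) = 500*20/(5) = 2000
    cost = 500 + 500*5 + 2000 = 5000
step 3: join C via merge
    card(P join C) = 2000*200/(8) = 50000
    cost = 5000 + 2000*11 + 200*8 + 2000 + 200 = 30800
step 4: join E via nl_idx
    card(P join E) = 50000*120/(4) = 1500000
    cost = 30800 + 50000*7 + 1500000 = 1880800
step 5: join D via nl
    card(P join D) = 1500000*80/(5) = 24000000
    cost = 1880800 + 1500000*80 = 121880800

121880800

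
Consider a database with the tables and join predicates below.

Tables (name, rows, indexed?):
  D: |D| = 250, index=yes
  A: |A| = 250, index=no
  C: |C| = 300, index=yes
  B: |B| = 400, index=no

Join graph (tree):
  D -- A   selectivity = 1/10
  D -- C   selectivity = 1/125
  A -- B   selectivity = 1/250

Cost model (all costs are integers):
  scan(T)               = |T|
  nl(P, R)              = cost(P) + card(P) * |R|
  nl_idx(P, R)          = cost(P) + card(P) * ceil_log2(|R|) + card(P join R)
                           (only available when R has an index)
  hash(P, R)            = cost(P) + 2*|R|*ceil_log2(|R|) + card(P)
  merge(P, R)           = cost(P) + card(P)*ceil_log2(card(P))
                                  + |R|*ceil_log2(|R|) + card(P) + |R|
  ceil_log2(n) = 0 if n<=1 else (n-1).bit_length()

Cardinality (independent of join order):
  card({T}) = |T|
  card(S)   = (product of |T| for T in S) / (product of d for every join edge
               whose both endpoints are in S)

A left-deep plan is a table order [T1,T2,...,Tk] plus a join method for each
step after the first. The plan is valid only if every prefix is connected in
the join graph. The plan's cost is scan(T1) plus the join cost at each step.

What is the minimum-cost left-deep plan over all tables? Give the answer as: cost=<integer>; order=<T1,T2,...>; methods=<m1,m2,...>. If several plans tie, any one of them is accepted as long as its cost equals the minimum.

Selinger DP (subsets sized 1..n):
  {D}: scan cost=250, card=250
  {A}: scan cost=250, card=250
  {C}: scan cost=300, card=300
  {B}: scan cost=400, card=400
  {AD}: card=6250; try (D,hash)→4500, (A,hash)→4500, (D,merge)→4750, (A,merge)→4750, (D,nl_idx)→8500, (D,nl)→62750 …(+1); best=4500 via (D,hash)
  {CD}: card=600; try (C,nl_idx)→3100, (D,nl_idx)→3300, (D,hash)→4600, (C,merge)→5500, (D,merge)→5550, (C,hash)→5900 …(+2); best=3100 via (C,nl_idx)
  {AB}: card=400; try (A,hash)→4800, (B,merge)→6500, (A,merge)→6650, (B,hash)→7700, (B,nl)→100250, (A,nl)→100400; best=4800 via (A,hash)
  {ACD}: card=15000; try (A,hash)→7700, (A,merge)→11950, (C,hash)→16150, (C,nl_idx)→75750, (C,merge)→95000, (A,nl)→153100 …(+1); best=7700 via (A,hash)
  {ABD}: card=10000; try (D,hash)→9200, (D,merge)→11050, (B,hash)→17950, (D,nl_idx)→18000, (B,merge)→96000, (D,nl)→104800 …(+1); best=9200 via (D,hash)
  {ABCD}: card=24000; try (C,hash)→24600, (B,hash)→29900, (C,nl_idx)→123200, (C,merge)→162200, (B,merge)→236700, (C,nl)→3009200 …(+1); best=24600 via (C,hash)

cost=24600; order=B,A,D,C; methods=hash,hash,hash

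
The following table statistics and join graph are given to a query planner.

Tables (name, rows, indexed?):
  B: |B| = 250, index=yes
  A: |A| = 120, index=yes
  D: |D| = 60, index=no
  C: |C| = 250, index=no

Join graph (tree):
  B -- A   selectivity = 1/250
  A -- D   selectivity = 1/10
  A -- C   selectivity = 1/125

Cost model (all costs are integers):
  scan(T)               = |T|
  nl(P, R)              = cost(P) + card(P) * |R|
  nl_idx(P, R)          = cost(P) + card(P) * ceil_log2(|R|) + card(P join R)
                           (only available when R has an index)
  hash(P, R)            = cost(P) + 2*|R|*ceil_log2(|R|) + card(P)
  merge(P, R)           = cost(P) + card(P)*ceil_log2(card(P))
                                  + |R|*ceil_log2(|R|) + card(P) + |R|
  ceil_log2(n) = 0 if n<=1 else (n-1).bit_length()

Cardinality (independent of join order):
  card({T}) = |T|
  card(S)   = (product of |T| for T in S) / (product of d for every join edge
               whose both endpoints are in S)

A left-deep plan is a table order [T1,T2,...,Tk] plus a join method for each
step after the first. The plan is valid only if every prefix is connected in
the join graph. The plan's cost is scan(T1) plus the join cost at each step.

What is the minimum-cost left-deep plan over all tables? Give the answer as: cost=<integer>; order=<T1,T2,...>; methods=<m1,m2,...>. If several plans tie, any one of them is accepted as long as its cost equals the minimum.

Selinger DP (subsets sized 1..n):
  {B}: scan cost=250, card=250
  {A}: scan cost=120, card=120
  {D}: scan cost=60, card=60
  {C}: scan cost=250, card=250
  {AB}: card=120; try (B,nl_idx)→1200, (A,nl_idx)→2120, (A,hash)→2180, (B,merge)→3330, (A,merge)→3460, (B,hash)→4240 …(+2); best=1200 via (B,nl_idx)
  {AD}: card=720; try (D,hash)→960, (A,nl_idx)→1200, (A,merge)→1440, (D,merge)→1500, (A,hash)→1800, (A,nl)→7260 …(+1); best=960 via (D,hash)
  {AC}: card=240; try (A,hash)→2180, (A,nl_idx)→2240, (C,merge)→3330, (A,merge)→3460, (C,hash)→4240, (C,nl)→30120 …(+1); best=2180 via (A,hash)
  {ABD}: card=720; try (D,hash)→2040, (D,merge)→2580, (B,hash)→5680, (B,nl_idx)→7440, (D,nl)→8400, (B,merge)→11130 …(+1); best=2040 via (D,hash)
  {ABC}: card=240; try (B,nl_idx)→4340, (C,merge)→4410, (C,hash)→5320, (B,hash)→6420, (B,merge)→6590, (C,nl)→31200 …(+1); best=4340 via (B,nl_idx)
  {ACD}: card=1440; try (D,hash)→3140, (D,merge)→4760, (C,hash)→5680, (C,merge)→11130, (D,nl)→16580, (C,nl)→180960; best=3140 via (D,hash)
  {ABCD}: card=1440; try (D,hash)→5300, (C,hash)→6760, (D,merge)→6920, (B,hash)→8580, (C,merge)→12210, (B,nl_idx)→16100 …(+4); best=5300 via (D,hash)

cost=5300; order=C,A,B,D; methods=hash,nl_idx,hash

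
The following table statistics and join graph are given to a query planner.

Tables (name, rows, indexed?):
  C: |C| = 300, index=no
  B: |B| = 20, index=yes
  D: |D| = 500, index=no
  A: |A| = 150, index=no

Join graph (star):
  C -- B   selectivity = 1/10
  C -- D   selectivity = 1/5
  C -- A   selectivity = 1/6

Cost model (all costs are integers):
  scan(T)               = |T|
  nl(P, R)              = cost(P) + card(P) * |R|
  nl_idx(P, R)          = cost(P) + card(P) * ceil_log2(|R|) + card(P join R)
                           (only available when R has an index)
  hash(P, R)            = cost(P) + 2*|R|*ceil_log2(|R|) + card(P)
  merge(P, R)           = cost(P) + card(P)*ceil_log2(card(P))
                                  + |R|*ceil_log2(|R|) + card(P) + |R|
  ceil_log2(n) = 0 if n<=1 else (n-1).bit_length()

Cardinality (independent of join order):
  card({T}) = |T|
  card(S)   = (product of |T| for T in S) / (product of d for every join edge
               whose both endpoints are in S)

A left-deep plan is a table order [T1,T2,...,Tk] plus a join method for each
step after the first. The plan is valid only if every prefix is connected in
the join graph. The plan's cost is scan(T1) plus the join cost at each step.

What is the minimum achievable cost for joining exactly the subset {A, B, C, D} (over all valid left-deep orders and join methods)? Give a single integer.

Selinger DP over subsets of {A,B,C,D}:
  {C}: scan cost=300, card=300
  {B}: scan cost=20, card=20
  {D}: scan cost=500, card=500
  {A}: scan cost=150, card=150
  {BC}: card=600; try (B,hash)→800, (B,nl_idx)→2400, (C,merge)→3140, (B,merge)→3420, (C,hash)→5440, (C,nl)→6020 …(+1); best=800 via (B,hash)
  {CD}: card=30000; try (C,hash)→6400, (D,merge)→8300, (C,merge)→8500, (D,hash)→9600, (D,nl)→150300, (C,nl)→150500; best=6400 via (C,hash)
  {AC}: card=7500; try (A,hash)→3000, (C,merge)→4500, (A,merge)→4650, (C,hash)→5700, (C,nl)→45150, (A,nl)→45300; best=3000 via (A,hash)
  {BCD}: card=60000; try (D,hash)→10400, (D,merge)→12400, (B,hash)→36600, (B,nl_idx)→216400, (D,nl)→300800, (B,merge)→486520 …(+1); best=10400 via (D,hash)
  {ABC}: card=15000; try (A,hash)→3800, (A,merge)→8750, (B,hash)→10700, (B,nl_idx)→55500, (A,nl)→90800, (B,merge)→108120 …(+1); best=3800 via (A,hash)
  {ACD}: card=750000; try (D,hash)→19500, (A,hash)→38800, (D,merge)→113000, (A,merge)→487750, (D,nl)→3753000, (A,nl)→4506400; best=19500 via (D,hash)
  {ABCD}: card=1500000; try (D,hash)→27800, (A,hash)→72800, (D,merge)→233800, (B,hash)→769700, (A,merge)→1031750, (B,nl_idx)→5269500 …(+4); best=27800 via (D,hash)

27800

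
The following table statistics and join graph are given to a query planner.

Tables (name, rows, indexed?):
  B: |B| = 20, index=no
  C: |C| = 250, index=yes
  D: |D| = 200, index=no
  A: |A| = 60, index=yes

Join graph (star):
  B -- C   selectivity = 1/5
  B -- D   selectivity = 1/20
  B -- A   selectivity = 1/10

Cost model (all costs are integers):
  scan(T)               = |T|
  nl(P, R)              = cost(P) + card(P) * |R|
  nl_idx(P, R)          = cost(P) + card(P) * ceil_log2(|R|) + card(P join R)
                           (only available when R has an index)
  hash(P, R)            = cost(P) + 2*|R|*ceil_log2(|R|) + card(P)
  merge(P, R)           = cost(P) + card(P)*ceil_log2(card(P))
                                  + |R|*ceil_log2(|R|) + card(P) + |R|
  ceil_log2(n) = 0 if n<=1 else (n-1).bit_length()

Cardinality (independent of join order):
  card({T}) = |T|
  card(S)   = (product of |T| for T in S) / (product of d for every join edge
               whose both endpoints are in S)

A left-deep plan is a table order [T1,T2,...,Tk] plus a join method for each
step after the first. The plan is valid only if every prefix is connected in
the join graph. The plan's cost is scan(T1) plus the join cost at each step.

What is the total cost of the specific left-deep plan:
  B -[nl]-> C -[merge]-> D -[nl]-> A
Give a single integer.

step 1: scan B: cost=20, card=20
step 2: join C via nl
    card(P join C) = 20*250/(5) = 1000
    cost = 20 + 20*250 = 5020
step 3: join D via merge
    card(P join D) = 1000*200/(20) = 10000
    cost = 5020 + 1000*10 + 200*8 + 1000 + 200 = 17820
step 4: join A via nl
    card(P join A) = 10000*60/(10) = 60000
    cost = 17820 + 10000*60 = 617820

617820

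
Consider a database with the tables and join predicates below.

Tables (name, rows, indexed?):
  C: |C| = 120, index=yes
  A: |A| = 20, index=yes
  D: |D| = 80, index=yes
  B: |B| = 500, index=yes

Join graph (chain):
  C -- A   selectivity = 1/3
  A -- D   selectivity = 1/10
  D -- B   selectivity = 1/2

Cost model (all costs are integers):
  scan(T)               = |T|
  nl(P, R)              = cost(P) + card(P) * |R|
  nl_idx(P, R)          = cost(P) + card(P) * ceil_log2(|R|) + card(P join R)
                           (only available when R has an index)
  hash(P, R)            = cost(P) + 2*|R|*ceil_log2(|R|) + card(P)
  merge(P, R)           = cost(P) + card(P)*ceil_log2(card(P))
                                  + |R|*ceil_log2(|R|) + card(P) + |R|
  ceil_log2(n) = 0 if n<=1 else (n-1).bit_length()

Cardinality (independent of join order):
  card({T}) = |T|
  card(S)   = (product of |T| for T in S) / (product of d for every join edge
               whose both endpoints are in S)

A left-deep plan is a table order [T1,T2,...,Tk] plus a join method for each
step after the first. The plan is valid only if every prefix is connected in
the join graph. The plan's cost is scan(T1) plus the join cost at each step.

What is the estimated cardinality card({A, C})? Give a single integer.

800

Tables in S: A(20), C(120)
Edges inside S: C-A(d=3)
numerator = 20 * 120 = 2400
denominator = 3 = 3
card(S) = 2400 / 3 = 800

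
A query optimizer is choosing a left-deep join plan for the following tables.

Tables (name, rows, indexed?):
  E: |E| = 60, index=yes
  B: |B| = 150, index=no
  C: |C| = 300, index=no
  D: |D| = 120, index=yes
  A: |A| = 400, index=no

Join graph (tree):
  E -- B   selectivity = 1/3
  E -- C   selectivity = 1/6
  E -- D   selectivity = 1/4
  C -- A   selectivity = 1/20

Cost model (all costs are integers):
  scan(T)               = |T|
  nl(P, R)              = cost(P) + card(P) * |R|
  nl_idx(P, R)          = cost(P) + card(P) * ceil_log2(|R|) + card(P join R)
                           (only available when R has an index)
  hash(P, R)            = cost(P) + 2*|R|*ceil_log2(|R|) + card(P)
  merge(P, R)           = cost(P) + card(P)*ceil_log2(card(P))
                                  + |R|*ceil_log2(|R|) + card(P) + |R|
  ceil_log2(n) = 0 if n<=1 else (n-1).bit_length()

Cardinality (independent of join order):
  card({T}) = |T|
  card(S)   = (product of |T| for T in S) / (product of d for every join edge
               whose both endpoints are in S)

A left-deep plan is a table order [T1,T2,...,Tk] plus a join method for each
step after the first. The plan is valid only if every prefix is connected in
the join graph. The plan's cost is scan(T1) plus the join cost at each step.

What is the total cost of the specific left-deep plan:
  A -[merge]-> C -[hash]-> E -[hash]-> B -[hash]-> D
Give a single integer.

step 1: scan A: cost=400, card=400
step 2: join C via merge
    card(P join C) = 400*300/(20) = 6000
    cost = 400 + 400*9 + 300*9 + 400 + 300 = 7400
step 3: join E via hash
    card(P join E) = 6000*60/(6) = 60000
    cost = 7400 + 2*60*6 + 6000 = 14120
step 4: join B via hash
    card(P join B) = 60000*150/(3) = 3000000
    cost = 14120 + 2*150*8 + 60000 = 76520
step 5: join D via hash
    card(P join D) = 3000000*120/(4) = 90000000
    cost = 76520 + 2*120*7 + 3000000 = 3078200

3078200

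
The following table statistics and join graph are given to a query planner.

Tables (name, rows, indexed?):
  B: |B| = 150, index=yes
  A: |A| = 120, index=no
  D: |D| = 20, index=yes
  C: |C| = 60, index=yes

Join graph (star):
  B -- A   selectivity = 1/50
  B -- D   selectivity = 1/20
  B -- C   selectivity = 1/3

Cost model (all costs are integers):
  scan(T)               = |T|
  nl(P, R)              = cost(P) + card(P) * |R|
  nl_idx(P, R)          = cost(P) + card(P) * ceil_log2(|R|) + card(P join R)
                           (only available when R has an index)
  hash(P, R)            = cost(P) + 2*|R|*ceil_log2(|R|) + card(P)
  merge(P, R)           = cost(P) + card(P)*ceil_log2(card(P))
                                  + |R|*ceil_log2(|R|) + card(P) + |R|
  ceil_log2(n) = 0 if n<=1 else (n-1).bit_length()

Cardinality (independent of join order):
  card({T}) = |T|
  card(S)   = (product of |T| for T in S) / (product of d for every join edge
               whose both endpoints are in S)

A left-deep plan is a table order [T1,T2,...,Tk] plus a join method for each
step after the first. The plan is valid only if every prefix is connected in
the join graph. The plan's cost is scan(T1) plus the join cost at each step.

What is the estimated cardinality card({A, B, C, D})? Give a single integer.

7200

Tables in S: A(120), B(150), C(60), D(20)
Edges inside S: B-A(d=50), B-D(d=20), B-C(d=3)
numerator = 120 * 150 * 60 * 20 = 21600000
denominator = 50 * 20 * 3 = 3000
card(S) = 21600000 / 3000 = 7200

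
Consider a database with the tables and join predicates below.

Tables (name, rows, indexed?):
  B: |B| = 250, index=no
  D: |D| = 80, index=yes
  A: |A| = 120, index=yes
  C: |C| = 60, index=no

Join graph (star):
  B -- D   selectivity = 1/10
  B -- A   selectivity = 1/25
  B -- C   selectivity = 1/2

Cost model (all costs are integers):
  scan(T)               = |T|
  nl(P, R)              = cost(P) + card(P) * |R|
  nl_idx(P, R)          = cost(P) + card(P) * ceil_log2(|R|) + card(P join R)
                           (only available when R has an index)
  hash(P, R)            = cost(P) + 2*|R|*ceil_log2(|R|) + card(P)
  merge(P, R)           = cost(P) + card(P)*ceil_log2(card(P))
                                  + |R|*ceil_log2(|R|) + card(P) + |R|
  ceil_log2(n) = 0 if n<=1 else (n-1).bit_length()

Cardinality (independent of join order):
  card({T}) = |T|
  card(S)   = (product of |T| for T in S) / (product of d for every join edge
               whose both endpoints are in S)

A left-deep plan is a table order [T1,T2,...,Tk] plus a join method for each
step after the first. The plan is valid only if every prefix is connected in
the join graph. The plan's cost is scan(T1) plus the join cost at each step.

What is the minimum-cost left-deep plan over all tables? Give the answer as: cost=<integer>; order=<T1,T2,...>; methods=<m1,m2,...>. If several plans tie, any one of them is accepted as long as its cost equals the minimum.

cost=14820; order=B,A,D,C; methods=hash,hash,hash

Selinger DP (subsets sized 1..n):
  {B}: scan cost=250, card=250
  {D}: scan cost=80, card=80
  {A}: scan cost=120, card=120
  {C}: scan cost=60, card=60
  {BD}: card=2000; try (D,hash)→1620, (B,merge)→2970, (D,merge)→3140, (D,nl_idx)→4000, (B,hash)→4160, (B,nl)→20080 …(+1); best=1620 via (D,hash)
  {AB}: card=1200; try (A,hash)→2180, (A,nl_idx)→3200, (B,merge)→3330, (A,merge)→3460, (B,hash)→4240, (B,nl)→30120 …(+1); best=2180 via (A,hash)
  {BC}: card=7500; try (C,hash)→1220, (B,merge)→2730, (C,merge)→2920, (B,hash)→4120, (B,nl)→15060, (C,nl)→15250; best=1220 via (C,hash)
  {ABD}: card=9600; try (D,hash)→4500, (A,hash)→5300, (D,merge)→17220, (D,nl_idx)→20180, (A,nl_idx)→25220, (A,merge)→26580 …(+2); best=4500 via (D,hash)
  {BCD}: card=60000; try (C,hash)→4340, (D,hash)→9840, (C,merge)→26040, (D,merge)→106860, (D,nl_idx)→113720, (C,nl)→121620 …(+1); best=4340 via (C,hash)
  {ABC}: card=36000; try (C,hash)→4100, (A,hash)→10400, (C,merge)→17000, (C,nl)→74180, (A,nl_idx)→89720, (A,merge)→107180 …(+1); best=4100 via (C,hash)
  {ABCD}: card=288000; try (C,hash)→14820, (D,hash)→41220, (A,hash)→66020, (C,merge)→148920, (D,nl_idx)→544100, (C,nl)→580500 …(+5); best=14820 via (C,hash)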